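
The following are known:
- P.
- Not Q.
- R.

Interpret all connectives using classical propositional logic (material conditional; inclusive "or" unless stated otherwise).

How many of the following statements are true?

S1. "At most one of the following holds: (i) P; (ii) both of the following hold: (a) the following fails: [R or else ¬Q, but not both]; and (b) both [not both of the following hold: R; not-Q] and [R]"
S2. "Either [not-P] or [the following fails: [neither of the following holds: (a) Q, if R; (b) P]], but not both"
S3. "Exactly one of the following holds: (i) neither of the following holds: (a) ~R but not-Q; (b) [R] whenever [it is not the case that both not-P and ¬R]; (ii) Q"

2

S1: In symbols: P nand (not (R xor not Q) and ((R nand not Q) and R))

not Q = not False = True
R xor not Q = True xor True = False
not (R xor not Q) = not False = True
not Q = not False = True
R nand not Q = True nand True = False
(R nand not Q) and R = False and True = False
not (R xor not Q) and ((R nand not Q) and R) = True and False = False
P nand (not (R xor not Q) and ((R nand not Q) and R)) = True nand False = True
Thus S1 is true.

S2: This is not P xor not ((R -> Q) nor P).

not P = not True = False
R -> Q = True -> False = False
(R -> Q) nor P = False nor True = False
not ((R -> Q) nor P) = not False = True
not P xor not ((R -> Q) nor P) = False xor True = True
So S2 is true.

S3: Formalization: ((not R and not Q) nor ((not P nand not R) -> R)) xor Q

not R = not True = False
not Q = not False = True
not R and not Q = False and True = False
not P = not True = False
not R = not True = False
not P nand not R = False nand False = True
(not P nand not R) -> R = True -> True = True
(not R and not Q) nor ((not P nand not R) -> R) = False nor True = False
((not R and not Q) nor ((not P nand not R) -> R)) xor Q = False xor False = False
So S3 is false.

Count: 2.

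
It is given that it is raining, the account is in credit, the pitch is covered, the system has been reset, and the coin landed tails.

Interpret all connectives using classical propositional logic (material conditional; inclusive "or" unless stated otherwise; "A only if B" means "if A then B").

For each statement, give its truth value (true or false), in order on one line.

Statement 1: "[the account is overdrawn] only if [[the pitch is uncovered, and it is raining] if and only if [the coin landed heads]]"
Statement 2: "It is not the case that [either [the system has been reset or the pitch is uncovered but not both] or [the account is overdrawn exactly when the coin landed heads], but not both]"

Let M = "the account is overdrawn" (F), G = "the pitch is covered" (T), U = "it is raining" (T), H = "the coin landed heads" (F), R = "the system has been reset" (T).

Statement 1: Formalization: M → ((¬G ∧ U) ↔ H)

¬G = ¬T = F
¬G ∧ U = F ∧ T = F
(¬G ∧ U) ↔ H = F ↔ F = T
M → ((¬G ∧ U) ↔ H) = F → T = T
So Statement 1 is true.

Statement 2: This is ¬((R ⊕ ¬G) ⊕ (M ↔ H)).

¬G = ¬T = F
R ⊕ ¬G = T ⊕ F = T
M ↔ H = F ↔ F = T
(R ⊕ ¬G) ⊕ (M ↔ H) = T ⊕ T = F
¬((R ⊕ ¬G) ⊕ (M ↔ H)) = ¬F = T
So Statement 2 is true.

Statement 1 true; Statement 2 true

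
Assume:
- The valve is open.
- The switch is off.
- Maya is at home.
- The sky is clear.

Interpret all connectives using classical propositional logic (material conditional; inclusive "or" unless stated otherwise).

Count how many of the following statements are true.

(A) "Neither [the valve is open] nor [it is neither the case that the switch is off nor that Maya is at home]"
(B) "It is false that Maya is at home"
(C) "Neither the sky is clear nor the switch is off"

0

Let V = "the valve is open" (T), N = "the switch is on" (F), K = "Maya is at home" (T), U = "the sky is overcast" (F).

(A): In symbols: V nor (~N nor K)

~N = ~F = T
~N nor K = T nor T = F
V nor (~N nor K) = T nor F = F
So (A) is false.

(B): Parsed as ~K

~K = ~T = F
So (B) is false.

(C): Parsed as ~U nor ~N

~U = ~F = T
~N = ~F = T
~U nor ~N = T nor T = F
Hence (C) is false.

0 of the 3 statements are true (none).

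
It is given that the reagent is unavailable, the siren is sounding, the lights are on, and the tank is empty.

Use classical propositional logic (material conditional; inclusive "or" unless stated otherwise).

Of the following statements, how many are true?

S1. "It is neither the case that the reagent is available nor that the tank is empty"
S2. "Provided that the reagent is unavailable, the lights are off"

Let U = "the reagent is available" (F), P = "the tank is full" (F), M = "the lights are on" (T).

S1: This is U nor ~P.

~P = ~F = T
U nor ~P = F nor T = F
Hence S1 is false.

S2: Parsed as ~U -> ~M

~U = ~F = T
~M = ~T = F
~U -> ~M = T -> F = F
Thus S2 is false.

Count: 0.

0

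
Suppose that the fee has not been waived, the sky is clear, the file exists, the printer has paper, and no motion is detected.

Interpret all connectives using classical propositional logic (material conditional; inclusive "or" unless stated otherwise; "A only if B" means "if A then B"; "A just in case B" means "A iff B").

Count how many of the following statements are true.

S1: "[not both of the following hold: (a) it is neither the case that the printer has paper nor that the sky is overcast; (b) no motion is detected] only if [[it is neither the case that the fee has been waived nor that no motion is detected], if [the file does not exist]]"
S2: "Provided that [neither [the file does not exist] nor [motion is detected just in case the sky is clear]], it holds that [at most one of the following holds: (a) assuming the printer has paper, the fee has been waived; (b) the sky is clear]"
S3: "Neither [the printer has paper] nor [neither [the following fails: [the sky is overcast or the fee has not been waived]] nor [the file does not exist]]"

2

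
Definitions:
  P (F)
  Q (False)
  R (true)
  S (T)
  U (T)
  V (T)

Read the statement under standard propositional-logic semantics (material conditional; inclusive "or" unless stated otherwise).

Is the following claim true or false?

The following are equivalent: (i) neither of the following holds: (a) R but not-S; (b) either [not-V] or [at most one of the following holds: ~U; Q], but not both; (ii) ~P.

false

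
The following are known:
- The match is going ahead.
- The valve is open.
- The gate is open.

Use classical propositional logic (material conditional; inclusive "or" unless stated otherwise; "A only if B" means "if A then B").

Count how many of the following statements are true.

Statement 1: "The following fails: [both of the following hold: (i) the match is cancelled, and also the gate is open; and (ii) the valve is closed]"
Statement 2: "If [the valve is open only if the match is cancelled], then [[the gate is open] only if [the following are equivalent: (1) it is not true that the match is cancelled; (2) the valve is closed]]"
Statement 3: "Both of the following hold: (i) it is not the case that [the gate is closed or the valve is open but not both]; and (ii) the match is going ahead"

2

Let P = "the match is cancelled" (False), R = "the gate is open" (True), Q = "the valve is open" (True).

Statement 1: Formalization: not ((P and R) and not Q)

P and R = False and True = False
not Q = not True = False
(P and R) and not Q = False and False = False
not ((P and R) and not Q) = not False = True
So Statement 1 is true.

Statement 2: In symbols: (Q -> P) -> (R -> (not P iff not Q))

Q -> P = True -> False = False
not P = not False = True
not Q = not True = False
not P iff not Q = True iff False = False
R -> (not P iff not Q) = True -> False = False
(Q -> P) -> (R -> (not P iff not Q)) = False -> False = True
Hence Statement 2 is true.

Statement 3: Parsed as not (not R xor Q) and not P

not R = not True = False
not R xor Q = False xor True = True
not (not R xor Q) = not True = False
not P = not False = True
not (not R xor Q) and not P = False and True = False
Thus Statement 3 is false.

2 of the 3 statements are true (Statement 1, Statement 2).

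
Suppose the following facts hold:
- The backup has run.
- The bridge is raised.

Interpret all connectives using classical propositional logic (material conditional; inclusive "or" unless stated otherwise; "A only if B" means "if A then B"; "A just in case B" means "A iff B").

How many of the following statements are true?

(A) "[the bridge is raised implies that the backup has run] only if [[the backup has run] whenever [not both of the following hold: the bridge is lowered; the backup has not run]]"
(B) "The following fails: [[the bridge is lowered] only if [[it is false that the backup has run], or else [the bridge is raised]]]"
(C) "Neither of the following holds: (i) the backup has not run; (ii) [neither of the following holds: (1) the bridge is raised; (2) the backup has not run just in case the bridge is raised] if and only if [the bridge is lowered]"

1

Let K = "the bridge is raised" (T), M = "the backup has run" (T).

(A): This is (K -> M) -> ((~K nand ~M) -> M).

K -> M = T -> T = T
~K = ~T = F
~M = ~T = F
~K nand ~M = F nand F = T
(~K nand ~M) -> M = T -> T = T
(K -> M) -> ((~K nand ~M) -> M) = T -> T = T
So (A) is true.

(B): Parsed as ~(~K -> (~M | K))

~K = ~T = F
~M = ~T = F
~M | K = F | T = T
~K -> (~M | K) = F -> T = T
~(~K -> (~M | K)) = ~T = F
So (B) is false.

(C): This is ~M nor ((K nor (~M <-> K)) <-> ~K).

~M = ~T = F
~M = ~T = F
~M <-> K = F <-> T = F
K nor (~M <-> K) = T nor F = F
~K = ~T = F
(K nor (~M <-> K)) <-> ~K = F <-> F = T
~M nor ((K nor (~M <-> K)) <-> ~K) = F nor T = F
Hence (C) is false.

True statements: 1 ((A)).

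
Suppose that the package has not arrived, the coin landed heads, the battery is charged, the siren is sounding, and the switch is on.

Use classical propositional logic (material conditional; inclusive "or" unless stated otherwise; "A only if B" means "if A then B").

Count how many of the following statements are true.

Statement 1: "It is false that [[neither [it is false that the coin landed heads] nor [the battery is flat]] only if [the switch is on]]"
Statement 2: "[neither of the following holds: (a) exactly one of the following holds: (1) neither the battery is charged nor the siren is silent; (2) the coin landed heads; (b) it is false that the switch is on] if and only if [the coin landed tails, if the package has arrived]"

0

Let Q = "the coin landed heads" (True), R = "the battery is charged" (True), U = "the switch is on" (True), S = "the siren is sounding" (True), P = "the package has arrived" (False).

Statement 1: This is not ((not Q nor not R) -> U).

not Q = not True = False
not R = not True = False
not Q nor not R = False nor False = True
(not Q nor not R) -> U = True -> True = True
not ((not Q nor not R) -> U) = not True = False
So Statement 1 is false.

Statement 2: In symbols: (((R nor not S) xor Q) nor not U) iff (P -> not Q)

not S = not True = False
R nor not S = True nor False = False
(R nor not S) xor Q = False xor True = True
not U = not True = False
((R nor not S) xor Q) nor not U = True nor False = False
not Q = not True = False
P -> not Q = False -> False = True
(((R nor not S) xor Q) nor not U) iff (P -> not Q) = False iff True = False
So Statement 2 is false.

Count: 0.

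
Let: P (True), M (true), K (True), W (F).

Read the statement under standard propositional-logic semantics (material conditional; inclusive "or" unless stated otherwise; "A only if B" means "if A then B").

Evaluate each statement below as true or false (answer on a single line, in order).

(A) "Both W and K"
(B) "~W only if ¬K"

(A): Formalization: W & K

W & K = F & T = F
Hence (A) is false.

(B): Parsed as ~W -> ~K

~W = ~F = T
~K = ~T = F
~W -> ~K = T -> F = F
So (B) is false.

(A) F; (B) F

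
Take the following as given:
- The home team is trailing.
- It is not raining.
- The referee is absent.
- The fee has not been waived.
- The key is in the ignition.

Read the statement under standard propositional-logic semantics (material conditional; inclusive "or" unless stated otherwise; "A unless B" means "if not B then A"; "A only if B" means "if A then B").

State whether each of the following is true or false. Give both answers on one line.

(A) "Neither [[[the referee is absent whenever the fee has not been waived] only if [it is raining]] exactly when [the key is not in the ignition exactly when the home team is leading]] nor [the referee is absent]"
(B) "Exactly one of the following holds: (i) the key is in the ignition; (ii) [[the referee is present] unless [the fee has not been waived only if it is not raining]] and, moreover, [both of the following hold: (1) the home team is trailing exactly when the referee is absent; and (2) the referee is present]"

Let S = "the fee has been waived" (False), R = "the referee is present" (False), Q = "it is raining" (False), U = "the key is in the ignition" (True), P = "the home team is leading" (False).

(A): Formalization: (((not S -> not R) -> Q) iff (not U iff P)) nor not R

not S = not False = True
not R = not False = True
not S -> not R = True -> True = True
(not S -> not R) -> Q = True -> False = False
not U = not True = False
not U iff P = False iff False = True
((not S -> not R) -> Q) iff (not U iff P) = False iff True = False
not R = not False = True
(((not S -> not R) -> Q) iff (not U iff P)) nor not R = False nor True = False
Thus (A) is false.

(B): Formalization: U xor ((R or (not S -> not Q)) and ((not P iff not R) and R))

not S = not False = True
not Q = not False = True
not S -> not Q = True -> True = True
R or (not S -> not Q) = False or True = True
not P = not False = True
not R = not False = True
not P iff not R = True iff True = True
(not P iff not R) and R = True and False = False
(R or (not S -> not Q)) and ((not P iff not R) and R) = True and False = False
U xor ((R or (not S -> not Q)) and ((not P iff not R) and R)) = True xor False = True
So (B) is true.

(A) False; (B) True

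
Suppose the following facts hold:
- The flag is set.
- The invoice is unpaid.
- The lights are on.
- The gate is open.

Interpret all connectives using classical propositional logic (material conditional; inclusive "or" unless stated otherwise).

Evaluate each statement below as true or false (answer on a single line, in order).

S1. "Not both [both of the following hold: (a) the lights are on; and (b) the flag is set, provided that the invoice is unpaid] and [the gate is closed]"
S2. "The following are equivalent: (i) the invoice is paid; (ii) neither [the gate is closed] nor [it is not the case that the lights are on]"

Let H = "the lights are on" (T), Q = "the invoice is paid" (F), V = "the flag is set" (T), G = "the gate is open" (T).

S1: Formalization: (H & (~Q -> V)) nand ~G

~Q = ~F = T
~Q -> V = T -> T = T
H & (~Q -> V) = T & T = T
~G = ~T = F
(H & (~Q -> V)) nand ~G = T nand F = T
Thus S1 is true.

S2: Formalization: Q <-> (~G nor ~H)

~G = ~T = F
~H = ~T = F
~G nor ~H = F nor F = T
Q <-> (~G nor ~H) = F <-> T = F
So S2 is false.

S1 True, S2 False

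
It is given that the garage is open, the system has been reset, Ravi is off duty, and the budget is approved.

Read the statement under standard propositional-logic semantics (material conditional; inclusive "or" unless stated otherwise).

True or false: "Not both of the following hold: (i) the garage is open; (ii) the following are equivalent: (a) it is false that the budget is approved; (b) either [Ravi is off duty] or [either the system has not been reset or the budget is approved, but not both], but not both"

Let Q = "the garage is closed" (F), D = "the budget is approved" (T), P = "Ravi is on call" (F), H = "the system has been reset" (T).
In symbols: ~Q nand (~D <-> (~P xor (~H xor D)))

~Q = ~F = T
~D = ~T = F
~P = ~F = T
~H = ~T = F
~H xor D = F xor T = T
~P xor (~H xor D) = T xor T = F
~D <-> (~P xor (~H xor D)) = F <-> F = T
~Q nand (~D <-> (~P xor (~H xor D))) = T nand T = F

False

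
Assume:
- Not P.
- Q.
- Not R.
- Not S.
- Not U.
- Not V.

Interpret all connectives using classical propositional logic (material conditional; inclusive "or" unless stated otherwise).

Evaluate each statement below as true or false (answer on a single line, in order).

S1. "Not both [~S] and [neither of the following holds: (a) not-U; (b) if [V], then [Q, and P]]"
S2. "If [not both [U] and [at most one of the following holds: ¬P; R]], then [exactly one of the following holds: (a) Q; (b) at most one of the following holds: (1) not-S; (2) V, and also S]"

S1: Formalization: ~S nand (~U nor (V -> (Q & P)))

~S = ~F = T
~U = ~F = T
Q & P = T & F = F
V -> (Q & P) = F -> F = T
~U nor (V -> (Q & P)) = T nor T = F
~S nand (~U nor (V -> (Q & P))) = T nand F = T
Thus S1 is true.

S2: This is (U nand (~P nand R)) -> (Q xor (~S nand (V & S))).

~P = ~F = T
~P nand R = T nand F = T
U nand (~P nand R) = F nand T = T
~S = ~F = T
V & S = F & F = F
~S nand (V & S) = T nand F = T
Q xor (~S nand (V & S)) = T xor T = F
(U nand (~P nand R)) -> (Q xor (~S nand (V & S))) = T -> F = F
Hence S2 is false.

S1 T; S2 F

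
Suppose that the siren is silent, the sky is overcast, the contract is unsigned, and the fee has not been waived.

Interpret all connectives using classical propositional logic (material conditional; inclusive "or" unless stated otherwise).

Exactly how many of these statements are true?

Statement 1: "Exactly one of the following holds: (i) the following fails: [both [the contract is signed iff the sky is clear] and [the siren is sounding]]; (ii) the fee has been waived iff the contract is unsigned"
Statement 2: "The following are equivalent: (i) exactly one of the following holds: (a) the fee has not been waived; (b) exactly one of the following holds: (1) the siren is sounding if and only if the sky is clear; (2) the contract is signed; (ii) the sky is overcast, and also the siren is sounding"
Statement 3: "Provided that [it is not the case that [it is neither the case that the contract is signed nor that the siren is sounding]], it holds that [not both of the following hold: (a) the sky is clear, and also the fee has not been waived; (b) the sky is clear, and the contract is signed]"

3

Let N = "the contract is signed" (F), L = "the sky is overcast" (T), G = "the siren is sounding" (F), R = "the fee has been waived" (F).

Statement 1: Formalization: ~((N <-> ~L) & G) xor (R <-> ~N)

~L = ~T = F
N <-> ~L = F <-> F = T
(N <-> ~L) & G = T & F = F
~((N <-> ~L) & G) = ~F = T
~N = ~F = T
R <-> ~N = F <-> T = F
~((N <-> ~L) & G) xor (R <-> ~N) = T xor F = T
So Statement 1 is true.

Statement 2: Parsed as (~R xor ((G <-> ~L) xor N)) <-> (L & G)

~R = ~F = T
~L = ~T = F
G <-> ~L = F <-> F = T
(G <-> ~L) xor N = T xor F = T
~R xor ((G <-> ~L) xor N) = T xor T = F
L & G = T & F = F
(~R xor ((G <-> ~L) xor N)) <-> (L & G) = F <-> F = T
Thus Statement 2 is true.

Statement 3: Parsed as ~(N nor G) -> ((~L & ~R) nand (~L & N))

N nor G = F nor F = T
~(N nor G) = ~T = F
~L = ~T = F
~R = ~F = T
~L & ~R = F & T = F
~L = ~T = F
~L & N = F & F = F
(~L & ~R) nand (~L & N) = F nand F = T
~(N nor G) -> ((~L & ~R) nand (~L & N)) = F -> T = T
Thus Statement 3 is true.

True statements: 3 (Statement 1, Statement 2, Statement 3).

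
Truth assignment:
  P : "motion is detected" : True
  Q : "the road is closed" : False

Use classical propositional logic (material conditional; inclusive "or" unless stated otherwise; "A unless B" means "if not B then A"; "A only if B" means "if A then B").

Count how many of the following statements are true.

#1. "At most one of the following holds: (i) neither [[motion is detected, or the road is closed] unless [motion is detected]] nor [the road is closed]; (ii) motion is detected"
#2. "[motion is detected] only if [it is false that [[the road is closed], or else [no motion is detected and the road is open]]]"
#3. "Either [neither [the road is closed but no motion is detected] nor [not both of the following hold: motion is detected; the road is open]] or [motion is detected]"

3

#1: This is (((P | Q) | P) nor Q) nand P.

P | Q = T | F = T
(P | Q) | P = T | T = T
((P | Q) | P) nor Q = T nor F = F
(((P | Q) | P) nor Q) nand P = F nand T = T
Hence #1 is true.

#2: Parsed as P -> ~(Q | (~P & ~Q))

~P = ~T = F
~Q = ~F = T
~P & ~Q = F & T = F
Q | (~P & ~Q) = F | F = F
~(Q | (~P & ~Q)) = ~F = T
P -> ~(Q | (~P & ~Q)) = T -> T = T
So #2 is true.

#3: Formalization: ((Q & ~P) nor (P nand ~Q)) | P

~P = ~T = F
Q & ~P = F & F = F
~Q = ~F = T
P nand ~Q = T nand T = F
(Q & ~P) nor (P nand ~Q) = F nor F = T
((Q & ~P) nor (P nand ~Q)) | P = T | T = T
Thus #3 is true.

Count: 3.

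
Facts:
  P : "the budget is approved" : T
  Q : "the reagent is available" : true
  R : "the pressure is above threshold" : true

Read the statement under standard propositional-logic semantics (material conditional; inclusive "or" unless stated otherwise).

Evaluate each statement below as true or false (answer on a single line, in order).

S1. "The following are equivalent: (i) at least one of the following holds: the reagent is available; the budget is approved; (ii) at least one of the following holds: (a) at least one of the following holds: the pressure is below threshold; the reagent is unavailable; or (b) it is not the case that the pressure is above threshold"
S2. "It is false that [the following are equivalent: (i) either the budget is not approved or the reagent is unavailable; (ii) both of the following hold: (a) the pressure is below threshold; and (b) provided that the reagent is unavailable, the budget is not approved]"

S1: In symbols: (Q ∨ P) ↔ ((¬R ∨ ¬Q) ∨ ¬R)

Q ∨ P = T ∨ T = T
¬R = ¬T = F
¬Q = ¬T = F
¬R ∨ ¬Q = F ∨ F = F
¬R = ¬T = F
(¬R ∨ ¬Q) ∨ ¬R = F ∨ F = F
(Q ∨ P) ↔ ((¬R ∨ ¬Q) ∨ ¬R) = T ↔ F = F
Thus S1 is false.

S2: In symbols: ¬((¬P ∨ ¬Q) ↔ (¬R ∧ (¬Q → ¬P)))

¬P = ¬T = F
¬Q = ¬T = F
¬P ∨ ¬Q = F ∨ F = F
¬R = ¬T = F
¬Q = ¬T = F
¬P = ¬T = F
¬Q → ¬P = F → F = T
¬R ∧ (¬Q → ¬P) = F ∧ T = F
(¬P ∨ ¬Q) ↔ (¬R ∧ (¬Q → ¬P)) = F ↔ F = T
¬((¬P ∨ ¬Q) ↔ (¬R ∧ (¬Q → ¬P))) = ¬T = F
Thus S2 is false.

S1 F; S2 F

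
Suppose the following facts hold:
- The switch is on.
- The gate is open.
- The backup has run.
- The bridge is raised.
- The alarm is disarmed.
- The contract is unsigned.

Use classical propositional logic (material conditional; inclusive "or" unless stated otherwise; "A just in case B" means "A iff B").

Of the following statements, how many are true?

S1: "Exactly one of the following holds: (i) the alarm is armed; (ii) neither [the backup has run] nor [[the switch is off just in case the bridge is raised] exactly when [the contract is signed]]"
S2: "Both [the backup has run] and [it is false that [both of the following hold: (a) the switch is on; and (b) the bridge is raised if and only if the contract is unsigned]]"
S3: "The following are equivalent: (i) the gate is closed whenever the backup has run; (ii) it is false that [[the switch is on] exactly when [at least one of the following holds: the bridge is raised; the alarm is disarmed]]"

Let U = "the alarm is armed" (F), V = "the backup has run" (T), Q = "the switch is on" (T), N = "the bridge is raised" (T), D = "the contract is signed" (F), H = "the gate is open" (T).

S1: Formalization: U ⊕ (V ↓ ((¬Q ↔ N) ↔ D))

¬Q = ¬T = F
¬Q ↔ N = F ↔ T = F
(¬Q ↔ N) ↔ D = F ↔ F = T
V ↓ ((¬Q ↔ N) ↔ D) = T ↓ T = F
U ⊕ (V ↓ ((¬Q ↔ N) ↔ D)) = F ⊕ F = F
Hence S1 is false.

S2: Parsed as V ∧ ¬(Q ∧ (N ↔ ¬D))

¬D = ¬F = T
N ↔ ¬D = T ↔ T = T
Q ∧ (N ↔ ¬D) = T ∧ T = T
¬(Q ∧ (N ↔ ¬D)) = ¬T = F
V ∧ ¬(Q ∧ (N ↔ ¬D)) = T ∧ F = F
Hence S2 is false.

S3: Parsed as (V → ¬H) ↔ ¬(Q ↔ (N ∨ ¬U))

¬H = ¬T = F
V → ¬H = T → F = F
¬U = ¬F = T
N ∨ ¬U = T ∨ T = T
Q ↔ (N ∨ ¬U) = T ↔ T = T
¬(Q ↔ (N ∨ ¬U)) = ¬T = F
(V → ¬H) ↔ ¬(Q ↔ (N ∨ ¬U)) = F ↔ F = T
Thus S3 is true.

1 of the 3 statements is true.

1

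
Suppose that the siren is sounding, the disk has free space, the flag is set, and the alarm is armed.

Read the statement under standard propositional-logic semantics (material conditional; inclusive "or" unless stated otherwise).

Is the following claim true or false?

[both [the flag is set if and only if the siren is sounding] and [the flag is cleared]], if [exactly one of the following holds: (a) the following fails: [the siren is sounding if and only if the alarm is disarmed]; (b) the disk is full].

Let L = "the siren is sounding" (True), M = "the alarm is armed" (True), S = "the disk is full" (False), N = "the flag is set" (True).
In symbols: (not (L iff not M) xor S) -> ((N iff L) and not N)

not M = not True = False
L iff not M = True iff False = False
not (L iff not M) = not False = True
not (L iff not M) xor S = True xor False = True
N iff L = True iff True = True
not N = not True = False
(N iff L) and not N = True and False = False
(not (L iff not M) xor S) -> ((N iff L) and not N) = True -> False = False

False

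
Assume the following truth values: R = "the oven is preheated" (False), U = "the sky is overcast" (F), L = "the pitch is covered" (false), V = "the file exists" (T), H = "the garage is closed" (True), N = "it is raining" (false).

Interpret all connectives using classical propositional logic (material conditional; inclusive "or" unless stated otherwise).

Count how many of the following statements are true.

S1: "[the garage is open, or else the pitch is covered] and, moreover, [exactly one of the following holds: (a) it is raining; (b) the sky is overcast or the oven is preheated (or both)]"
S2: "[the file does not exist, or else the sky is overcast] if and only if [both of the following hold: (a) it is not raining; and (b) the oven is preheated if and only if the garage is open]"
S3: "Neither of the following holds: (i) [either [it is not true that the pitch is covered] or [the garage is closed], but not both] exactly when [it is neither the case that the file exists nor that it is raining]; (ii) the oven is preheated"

0

S1: Parsed as (¬H ∨ L) ∧ (N ⊕ (U ∨ R))

¬H = ¬T = F
¬H ∨ L = F ∨ F = F
U ∨ R = F ∨ F = F
N ⊕ (U ∨ R) = F ⊕ F = F
(¬H ∨ L) ∧ (N ⊕ (U ∨ R)) = F ∧ F = F
So S1 is false.

S2: This is (¬V ∨ U) ↔ (¬N ∧ (R ↔ ¬H)).

¬V = ¬T = F
¬V ∨ U = F ∨ F = F
¬N = ¬F = T
¬H = ¬T = F
R ↔ ¬H = F ↔ F = T
¬N ∧ (R ↔ ¬H) = T ∧ T = T
(¬V ∨ U) ↔ (¬N ∧ (R ↔ ¬H)) = F ↔ T = F
Thus S2 is false.

S3: This is ((¬L ⊕ H) ↔ (V ↓ N)) ↓ R.

¬L = ¬F = T
¬L ⊕ H = T ⊕ T = F
V ↓ N = T ↓ F = F
(¬L ⊕ H) ↔ (V ↓ N) = F ↔ F = T
((¬L ⊕ H) ↔ (V ↓ N)) ↓ R = T ↓ F = F
Thus S3 is false.

0 of the 3 statements are true (none).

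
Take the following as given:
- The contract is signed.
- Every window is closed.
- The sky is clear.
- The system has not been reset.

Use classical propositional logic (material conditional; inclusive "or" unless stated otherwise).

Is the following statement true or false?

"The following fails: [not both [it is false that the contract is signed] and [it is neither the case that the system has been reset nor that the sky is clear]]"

Let D = "the contract is signed" (True), W = "the system has been reset" (False), L = "the sky is overcast" (False).
Parsed as not (not D nand (W nor not L))

not D = not True = False
not L = not False = True
W nor not L = False nor True = False
not D nand (W nor not L) = False nand False = True
not (not D nand (W nor not L)) = not True = False

The statement is false.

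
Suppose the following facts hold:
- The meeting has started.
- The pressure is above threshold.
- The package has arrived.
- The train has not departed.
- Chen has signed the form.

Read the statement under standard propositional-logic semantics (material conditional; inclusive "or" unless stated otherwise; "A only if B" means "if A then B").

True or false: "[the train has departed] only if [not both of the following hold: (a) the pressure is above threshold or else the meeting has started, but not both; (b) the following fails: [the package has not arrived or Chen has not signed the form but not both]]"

True

Let S = "the train has departed" (F), Q = "the pressure is above threshold" (T), P = "the meeting has started" (T), R = "the package has arrived" (T), U = "Chen has signed the form" (T).
In symbols: S → ((Q ⊕ P) ↑ ¬(¬R ⊕ ¬U))

Q ⊕ P = T ⊕ T = F
¬R = ¬T = F
¬U = ¬T = F
¬R ⊕ ¬U = F ⊕ F = F
¬(¬R ⊕ ¬U) = ¬F = T
(Q ⊕ P) ↑ ¬(¬R ⊕ ¬U) = F ↑ T = T
S → ((Q ⊕ P) ↑ ¬(¬R ⊕ ¬U)) = F → T = T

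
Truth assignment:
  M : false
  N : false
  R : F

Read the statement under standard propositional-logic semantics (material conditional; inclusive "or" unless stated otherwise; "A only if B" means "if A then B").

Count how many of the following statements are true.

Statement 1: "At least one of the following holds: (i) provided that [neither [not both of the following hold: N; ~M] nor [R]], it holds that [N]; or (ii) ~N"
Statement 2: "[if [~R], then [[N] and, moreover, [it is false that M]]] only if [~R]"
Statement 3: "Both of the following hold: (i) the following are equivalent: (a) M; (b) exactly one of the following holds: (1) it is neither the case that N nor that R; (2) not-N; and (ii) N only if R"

3

Statement 1: Parsed as (((N nand not M) nor R) -> N) or not N

not M = not False = True
N nand not M = False nand True = True
(N nand not M) nor R = True nor False = False
((N nand not M) nor R) -> N = False -> False = True
not N = not False = True
(((N nand not M) nor R) -> N) or not N = True or True = True
So Statement 1 is true.

Statement 2: Formalization: (not R -> (N and not M)) -> not R

not R = not False = True
not M = not False = True
N and not M = False and True = False
not R -> (N and not M) = True -> False = False
not R = not False = True
(not R -> (N and not M)) -> not R = False -> True = True
Thus Statement 2 is true.

Statement 3: Formalization: (M iff ((N nor R) xor not N)) and (N -> R)

N nor R = False nor False = True
not N = not False = True
(N nor R) xor not N = True xor True = False
M iff ((N nor R) xor not N) = False iff False = True
N -> R = False -> False = True
(M iff ((N nor R) xor not N)) and (N -> R) = True and True = True
Thus Statement 3 is true.

Count: 3.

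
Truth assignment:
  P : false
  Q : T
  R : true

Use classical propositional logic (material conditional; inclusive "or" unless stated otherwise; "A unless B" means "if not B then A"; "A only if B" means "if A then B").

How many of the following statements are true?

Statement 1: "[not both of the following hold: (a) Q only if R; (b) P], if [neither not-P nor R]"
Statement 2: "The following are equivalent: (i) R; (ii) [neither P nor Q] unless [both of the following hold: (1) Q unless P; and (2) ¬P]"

2

Statement 1: This is (not P nor R) -> ((Q -> R) nand P).

not P = not False = True
not P nor R = True nor True = False
Q -> R = True -> True = True
(Q -> R) nand P = True nand False = True
(not P nor R) -> ((Q -> R) nand P) = False -> True = True
Thus Statement 1 is true.

Statement 2: In symbols: R iff ((P nor Q) or ((Q or P) and not P))

P nor Q = False nor True = False
Q or P = True or False = True
not P = not False = True
(Q or P) and not P = True and True = True
(P nor Q) or ((Q or P) and not P) = False or True = True
R iff ((P nor Q) or ((Q or P) and not P)) = True iff True = True
So Statement 2 is true.

True statements: 2.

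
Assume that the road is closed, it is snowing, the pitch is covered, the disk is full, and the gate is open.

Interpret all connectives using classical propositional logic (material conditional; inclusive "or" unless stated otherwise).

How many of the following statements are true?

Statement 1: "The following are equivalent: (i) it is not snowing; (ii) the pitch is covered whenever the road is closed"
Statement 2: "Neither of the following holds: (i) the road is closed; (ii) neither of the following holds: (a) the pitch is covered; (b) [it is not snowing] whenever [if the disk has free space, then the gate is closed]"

0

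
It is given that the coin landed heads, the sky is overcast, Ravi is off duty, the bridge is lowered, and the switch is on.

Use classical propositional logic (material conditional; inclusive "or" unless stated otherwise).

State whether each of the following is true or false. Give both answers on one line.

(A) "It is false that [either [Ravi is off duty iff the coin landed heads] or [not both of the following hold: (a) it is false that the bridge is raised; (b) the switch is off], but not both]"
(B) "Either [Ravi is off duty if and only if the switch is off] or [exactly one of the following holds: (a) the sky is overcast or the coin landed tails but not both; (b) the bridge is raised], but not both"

Let H = "Ravi is on call" (F), Q = "the coin landed heads" (T), N = "the bridge is raised" (F), G = "the switch is on" (T), S = "the sky is overcast" (T).

(A): Parsed as ¬((¬H ↔ Q) ⊕ (¬N ↑ ¬G))

¬H = ¬F = T
¬H ↔ Q = T ↔ T = T
¬N = ¬F = T
¬G = ¬T = F
¬N ↑ ¬G = T ↑ F = T
(¬H ↔ Q) ⊕ (¬N ↑ ¬G) = T ⊕ T = F
¬((¬H ↔ Q) ⊕ (¬N ↑ ¬G)) = ¬F = T
Thus (A) is true.

(B): Parsed as (¬H ↔ ¬G) ⊕ ((S ⊕ ¬Q) ⊕ N)

¬H = ¬F = T
¬G = ¬T = F
¬H ↔ ¬G = T ↔ F = F
¬Q = ¬T = F
S ⊕ ¬Q = T ⊕ F = T
(S ⊕ ¬Q) ⊕ N = T ⊕ F = T
(¬H ↔ ¬G) ⊕ ((S ⊕ ¬Q) ⊕ N) = F ⊕ T = T
Thus (B) is true.

(A) T / (B) T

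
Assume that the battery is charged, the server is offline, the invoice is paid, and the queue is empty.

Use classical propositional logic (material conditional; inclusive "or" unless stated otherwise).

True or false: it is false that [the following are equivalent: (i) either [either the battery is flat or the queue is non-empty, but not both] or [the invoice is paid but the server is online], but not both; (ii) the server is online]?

Let P = "the battery is charged" (T), S = "the queue is empty" (T), R = "the invoice is paid" (T), Q = "the server is online" (F).
Parsed as ¬(((¬P ⊕ ¬S) ⊕ (R ∧ Q)) ↔ Q)

¬P = ¬T = F
¬S = ¬T = F
¬P ⊕ ¬S = F ⊕ F = F
R ∧ Q = T ∧ F = F
(¬P ⊕ ¬S) ⊕ (R ∧ Q) = F ⊕ F = F
((¬P ⊕ ¬S) ⊕ (R ∧ Q)) ↔ Q = F ↔ F = T
¬(((¬P ⊕ ¬S) ⊕ (R ∧ Q)) ↔ Q) = ¬T = F

False.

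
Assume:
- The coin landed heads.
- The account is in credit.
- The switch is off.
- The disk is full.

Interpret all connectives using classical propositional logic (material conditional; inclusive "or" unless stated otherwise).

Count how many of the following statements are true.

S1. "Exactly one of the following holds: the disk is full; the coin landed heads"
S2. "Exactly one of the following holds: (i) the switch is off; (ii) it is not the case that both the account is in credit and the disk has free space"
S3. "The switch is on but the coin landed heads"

0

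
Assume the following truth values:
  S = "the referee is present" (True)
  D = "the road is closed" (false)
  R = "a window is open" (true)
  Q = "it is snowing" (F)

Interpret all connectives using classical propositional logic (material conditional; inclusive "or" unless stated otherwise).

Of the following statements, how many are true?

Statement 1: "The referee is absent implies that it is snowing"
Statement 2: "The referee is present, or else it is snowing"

2

Statement 1: In symbols: not S -> Q

not S = not True = False
not S -> Q = False -> False = True
So Statement 1 is true.

Statement 2: This is S or Q.

S or Q = True or False = True
So Statement 2 is true.

Count: 2.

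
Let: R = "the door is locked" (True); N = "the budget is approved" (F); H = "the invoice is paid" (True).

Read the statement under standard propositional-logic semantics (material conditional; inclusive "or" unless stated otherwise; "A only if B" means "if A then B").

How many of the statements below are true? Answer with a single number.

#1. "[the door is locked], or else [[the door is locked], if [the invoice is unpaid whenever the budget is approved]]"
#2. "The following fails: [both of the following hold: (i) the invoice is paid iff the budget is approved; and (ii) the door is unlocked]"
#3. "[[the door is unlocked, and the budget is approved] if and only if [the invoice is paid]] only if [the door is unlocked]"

#1: In symbols: R | ((N -> ~H) -> R)

~H = ~T = F
N -> ~H = F -> F = T
(N -> ~H) -> R = T -> T = T
R | ((N -> ~H) -> R) = T | T = T
Thus #1 is true.

#2: Parsed as ~((H <-> N) & ~R)

H <-> N = T <-> F = F
~R = ~T = F
(H <-> N) & ~R = F & F = F
~((H <-> N) & ~R) = ~F = T
So #2 is true.

#3: This is ((~R & N) <-> H) -> ~R.

~R = ~T = F
~R & N = F & F = F
(~R & N) <-> H = F <-> T = F
~R = ~T = F
((~R & N) <-> H) -> ~R = F -> F = T
So #3 is true.

Count: 3.

3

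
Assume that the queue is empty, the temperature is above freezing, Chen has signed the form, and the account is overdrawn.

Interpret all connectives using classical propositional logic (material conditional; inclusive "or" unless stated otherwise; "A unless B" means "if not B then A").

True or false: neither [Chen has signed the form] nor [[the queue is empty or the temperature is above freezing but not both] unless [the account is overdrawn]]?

Let G = "Chen has signed the form" (T), D = "the queue is empty" (T), Q = "the temperature is below freezing" (F), H = "the account is overdrawn" (T).
This is G nor ((D xor ~Q) | H).

~Q = ~F = T
D xor ~Q = T xor T = F
(D xor ~Q) | H = F | T = T
G nor ((D xor ~Q) | H) = T nor T = F

The statement is false.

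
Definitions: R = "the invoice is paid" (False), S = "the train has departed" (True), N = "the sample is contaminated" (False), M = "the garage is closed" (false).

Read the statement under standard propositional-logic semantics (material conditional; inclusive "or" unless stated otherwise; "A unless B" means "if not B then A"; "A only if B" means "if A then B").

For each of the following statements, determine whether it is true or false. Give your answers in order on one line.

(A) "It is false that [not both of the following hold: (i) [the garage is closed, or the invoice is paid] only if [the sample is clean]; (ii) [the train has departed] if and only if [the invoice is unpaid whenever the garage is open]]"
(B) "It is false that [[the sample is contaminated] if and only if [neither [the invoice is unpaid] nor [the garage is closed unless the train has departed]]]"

(A): In symbols: ~(((M | R) -> ~N) nand (S <-> (~M -> ~R)))

M | R = F | F = F
~N = ~F = T
(M | R) -> ~N = F -> T = T
~M = ~F = T
~R = ~F = T
~M -> ~R = T -> T = T
S <-> (~M -> ~R) = T <-> T = T
((M | R) -> ~N) nand (S <-> (~M -> ~R)) = T nand T = F
~(((M | R) -> ~N) nand (S <-> (~M -> ~R))) = ~F = T
So (A) is true.

(B): This is ~(N <-> (~R nor (M | S))).

~R = ~F = T
M | S = F | T = T
~R nor (M | S) = T nor T = F
N <-> (~R nor (M | S)) = F <-> F = T
~(N <-> (~R nor (M | S))) = ~T = F
So (B) is false.

(A) T / (B) F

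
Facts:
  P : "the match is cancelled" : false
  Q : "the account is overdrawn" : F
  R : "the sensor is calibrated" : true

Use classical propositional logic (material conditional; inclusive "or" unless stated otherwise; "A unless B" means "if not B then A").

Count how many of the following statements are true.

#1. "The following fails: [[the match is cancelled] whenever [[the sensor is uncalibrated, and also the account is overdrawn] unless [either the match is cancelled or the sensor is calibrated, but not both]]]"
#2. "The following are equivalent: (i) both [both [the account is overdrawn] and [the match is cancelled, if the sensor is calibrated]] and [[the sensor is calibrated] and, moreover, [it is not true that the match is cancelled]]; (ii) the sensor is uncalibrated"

#1: In symbols: not (((not R and Q) or (P xor R)) -> P)

not R = not True = False
not R and Q = False and False = False
P xor R = False xor True = True
(not R and Q) or (P xor R) = False or True = True
((not R and Q) or (P xor R)) -> P = True -> False = False
not (((not R and Q) or (P xor R)) -> P) = not False = True
Hence #1 is true.

#2: Parsed as ((Q and (R -> P)) and (R and not P)) iff not R

R -> P = True -> False = False
Q and (R -> P) = False and False = False
not P = not False = True
R and not P = True and True = True
(Q and (R -> P)) and (R and not P) = False and True = False
not R = not True = False
((Q and (R -> P)) and (R and not P)) iff not R = False iff False = True
Thus #2 is true.

Count: 2.

2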